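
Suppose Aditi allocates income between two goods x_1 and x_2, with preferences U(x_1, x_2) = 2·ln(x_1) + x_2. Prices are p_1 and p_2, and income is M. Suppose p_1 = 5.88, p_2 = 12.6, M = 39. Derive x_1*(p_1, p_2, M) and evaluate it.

x_1* = 4.2857

Set MRS = p_1/p_2: (2/x_1)/1 = p_1/p_2.
So x_1*(p_1,p_2) = 2·p_2/p_1, independent of income; and x_2* = (M − 2·p_2)/p_2.
At the given prices: x_1* = 2·12.6/5.88 = 4.2857.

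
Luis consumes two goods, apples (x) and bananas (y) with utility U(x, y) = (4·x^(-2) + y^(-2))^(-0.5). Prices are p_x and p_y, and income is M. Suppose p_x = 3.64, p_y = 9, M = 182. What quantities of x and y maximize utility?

MU_x ∝ 4·x^(-3), MU_y ∝ y^(-3), so MRS = 4·(y/x)^(3) = p_x/p_y.
Solve for the ratio: y/x = [(1/4)·p_x/p_y]^(1/3).
With the ratio pinned down, the budget gives x* = M/(p_x + p_y·(y/x)) and y* = (y/x)·x*.
Numerically y/x = 0.465872, so x* = 182/(3.64 + 9·0.465872) = 23.2355 and y* = 0.465872·23.2355 = 10.8248.

x* = 23.2355, y* = 10.8248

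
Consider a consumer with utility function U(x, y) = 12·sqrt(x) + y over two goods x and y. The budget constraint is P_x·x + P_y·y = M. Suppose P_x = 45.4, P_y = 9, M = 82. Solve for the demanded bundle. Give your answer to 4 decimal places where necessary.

Set MRS = P_x/P_y: 6·x^(−1/2) = P_x/P_y.
Solve: √x = 6·P_y/P_x, so x*(P_x,P_y) = (6·P_y/P_x)², and y* = (M − P_x·x*)/P_y.
Plugging in: x* = (6·9/45.4)² = 1.4147, y* = 1.9745.

x* = 1.4147, y* = 1.9745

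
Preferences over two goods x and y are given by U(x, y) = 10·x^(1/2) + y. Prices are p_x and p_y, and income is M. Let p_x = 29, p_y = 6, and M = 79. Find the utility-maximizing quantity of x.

Utility is quasi-linear in y; the FOC for x is 5/√x = p_x/p_y.
Solve: √x = 5·p_y/p_x, so x*(p_x,p_y) = (5·p_y/p_x)², and y* = (M − p_x·x*)/p_y.
Plugging in: x* = (5·6/29)² = 1.0702.

x* = 1.0702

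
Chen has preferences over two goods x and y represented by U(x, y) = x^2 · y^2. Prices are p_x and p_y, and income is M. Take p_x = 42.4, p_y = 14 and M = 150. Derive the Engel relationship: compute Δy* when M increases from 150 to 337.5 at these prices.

Δy* = 6.6964

The MRS is y/x. Set MRS = p_x/p_y.
So 2·p_y·y = 2·p_x·x; combined with the budget, a share 0.5 of income goes to x.
Demand: x*(p_x,p_y,M) = 0.5·M/p_x and y* = 0.5·M/p_y.
At p_x=42.4, p_y=14, M=150: y* = 0.5·150/14 = 5.3571.
At M' = 337.5: y* = 12.0536. Change: 12.0536 − 5.3571 = 6.6964.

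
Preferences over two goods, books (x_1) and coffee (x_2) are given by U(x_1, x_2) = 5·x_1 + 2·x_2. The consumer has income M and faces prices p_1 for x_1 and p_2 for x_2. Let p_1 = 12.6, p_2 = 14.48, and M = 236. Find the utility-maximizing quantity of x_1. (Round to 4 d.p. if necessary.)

x_1* = 18.7302

Linear utility — the consumer picks whichever good has higher MU/price: 5/12.6 = 0.3968 vs 2/14.48 = 0.1381.
x_1 gives more utility per dollar, so spend all income on x_1: x_1* = M/p_1, x_2* = 0.
Numerically: x_1* = 18.7302, x_2* = 0.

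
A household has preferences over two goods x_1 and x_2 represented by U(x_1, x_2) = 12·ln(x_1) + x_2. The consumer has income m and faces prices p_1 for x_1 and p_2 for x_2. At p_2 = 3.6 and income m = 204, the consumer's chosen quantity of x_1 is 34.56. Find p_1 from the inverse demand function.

MU_x_1 = 12/x_1, MU_x_2 = 1. Tangency: 12/x_1 = p_1/p_2.
So x_1*(p_1,p_2) = 12·p_2/p_1, independent of income; and x_2* = (m − 12·p_2)/p_2.
Set x_1* = 34.56 in the demand function and solve for p_1: p_1 = 1.25.

p_1 = 1.25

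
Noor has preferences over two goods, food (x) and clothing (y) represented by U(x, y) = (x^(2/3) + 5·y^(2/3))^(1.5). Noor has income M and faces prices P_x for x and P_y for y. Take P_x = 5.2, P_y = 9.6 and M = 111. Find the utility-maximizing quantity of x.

x* = 0.5666

MU_x ∝ x^(-1/3), MU_y ∝ 5·y^(-1/3), so MRS = (1/5)·(y/x)^(1/3) = P_x/P_y.
Hence y/x = (5·P_x/P_y)^(1/(1/3)), i.e. raised to the 3 power.
With the ratio pinned down, the budget gives x* = M/(P_x + P_y·(y/x)) and y* = (y/x)·x*.
Numerically y/x = 19.865813, so x* = 111/(5.2 + 9.6·19.865813) = 0.5666.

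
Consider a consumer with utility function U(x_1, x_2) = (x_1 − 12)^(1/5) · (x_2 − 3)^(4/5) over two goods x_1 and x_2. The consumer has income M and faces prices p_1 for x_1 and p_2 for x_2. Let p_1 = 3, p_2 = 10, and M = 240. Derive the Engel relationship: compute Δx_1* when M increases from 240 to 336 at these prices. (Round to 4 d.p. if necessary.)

Let x_1' = x_1−12, x_2' = x_2−3. MRS = (1/4)·x_2'/x_1' = p_1/p_2.
After buying the subsistence bundle (12, 3), a share 0.2 of the remaining income goes to x_1: x_1* = 12 + 0.2·(M − 12p_1 − 3p_2)/p_1.
Discretionary income = 240 − 12·3 − 3·10 = 174; x_1* = 12 + 0.2·174/3 = 23.6.
At M' = 336: x_1* = 30. Change: 30 − 23.6 = 6.4.

Δx_1* = 6.4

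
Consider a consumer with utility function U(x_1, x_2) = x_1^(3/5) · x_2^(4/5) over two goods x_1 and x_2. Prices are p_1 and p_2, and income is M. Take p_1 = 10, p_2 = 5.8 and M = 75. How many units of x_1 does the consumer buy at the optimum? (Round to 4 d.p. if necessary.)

The MRS is (3/4)·x_2/x_1. Set MRS = p_1/p_2.
So 0.6·p_2·x_2 = 0.8·p_1·x_1; combined with the budget, a share 3/7 of income goes to x_1.
Demand: x_1*(p_1,p_2,M) = 3/7·M/p_1 and x_2* = 4/7·M/p_2.
At p_1=10, p_2=5.8, M=75: x_1* = 3/7·75/10 = 3.2143.

x_1* = 3.2143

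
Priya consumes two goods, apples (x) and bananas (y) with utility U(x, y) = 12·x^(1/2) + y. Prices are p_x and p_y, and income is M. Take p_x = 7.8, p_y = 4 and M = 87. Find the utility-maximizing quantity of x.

MU_x = 6/√x, MU_y = 1. Tangency: 6/√x = p_x/p_y.
Solve: √x = 6·p_y/p_x, so x*(p_x,p_y) = (6·p_y/p_x)², and y* = (M − p_x·x*)/p_y.
Plugging in: x* = (6·4/7.8)² = 9.4675.

x* = 9.4675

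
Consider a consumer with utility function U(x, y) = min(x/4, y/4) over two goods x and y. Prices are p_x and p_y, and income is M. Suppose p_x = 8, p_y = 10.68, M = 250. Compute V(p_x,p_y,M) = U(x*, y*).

V = 3.3458

With perfect complements, no substitution: consume in ratio x:y = 4:4.
Budget: p_x·x + p_y·x = M, so (4·p_x + 4·p_y)·x = 4·M.
Demand: x*(p_x,p_y,M) = 4·M/(4·p_x + 4·p_y), y* = 4·M/(4·p_x + 4·p_y).
Here 4·8 + 4·10.68 = 74.72, giving x* = 13.3833 and y* = 13.3833.
Utility at the optimum: U(13.3833, 13.3833) = 3.3458.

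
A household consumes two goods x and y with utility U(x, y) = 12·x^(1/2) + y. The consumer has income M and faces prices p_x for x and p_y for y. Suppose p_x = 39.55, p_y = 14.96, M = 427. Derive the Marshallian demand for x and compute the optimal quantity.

Set MRS = p_x/p_y: 6·x^(−1/2) = p_x/p_y.
Solve: √x = 6·p_y/p_x, so x*(p_x,p_y) = (6·p_y/p_x)², and y* = (M − p_x·x*)/p_y.
Plugging in: x* = (6·14.96/39.55)² = 5.1508.

x* = 5.1508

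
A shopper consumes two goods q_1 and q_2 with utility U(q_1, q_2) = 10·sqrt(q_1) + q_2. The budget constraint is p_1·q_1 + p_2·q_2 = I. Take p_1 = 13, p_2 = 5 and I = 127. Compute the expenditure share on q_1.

MU_q_1 = 5/√q_1, MU_q_2 = 1. Tangency: 5/√q_1 = p_1/p_2.
Thus q_1* = (5·p_2/p_1)² — independent of I — with the rest of income spent on q_2.
Plugging in: q_1* = (5·5/13)² = 3.6982, q_2* = 15.7846.
Expenditure on q_1: 13·3.6982 = 48.0769; share = 0.3786.

share on q_1 = 0.3786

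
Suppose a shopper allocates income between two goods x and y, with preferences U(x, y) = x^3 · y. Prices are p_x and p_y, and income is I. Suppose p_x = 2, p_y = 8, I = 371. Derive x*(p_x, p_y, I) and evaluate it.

Demand: x*(p_x,p_y,I) = 0.75·I/p_x and y* = 0.25·I/p_y.
At p_x=2, p_y=8, I=371: x* = 0.75·371/2 = 139.125.

x* = 139.125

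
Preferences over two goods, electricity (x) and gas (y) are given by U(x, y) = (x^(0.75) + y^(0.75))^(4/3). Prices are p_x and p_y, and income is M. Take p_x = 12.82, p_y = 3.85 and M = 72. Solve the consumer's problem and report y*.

y* = 18.2081

From the CES first-order condition, (y/x)^(0.25) = p_x/p_y.
Solve for the ratio: y/x = [p_x/p_y]^(4).
Substitute y = (y/x)·x into the budget: x* = M/(p_x + p_y·(y/x)).
Numerically y/x = 122.944522, so x* = 72/(12.82 + 3.85·122.944522) = 0.1481 and y* = 122.944522·0.1481 = 18.2081.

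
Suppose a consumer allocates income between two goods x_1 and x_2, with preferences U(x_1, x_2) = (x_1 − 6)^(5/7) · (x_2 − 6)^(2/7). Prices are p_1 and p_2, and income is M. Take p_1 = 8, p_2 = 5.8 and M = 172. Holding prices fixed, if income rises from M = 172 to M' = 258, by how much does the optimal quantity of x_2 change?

Δx_2* = 4.2365

This is Cobb-Douglas in (x_1−6, x_2−6): tangency gives 5/7·p_2·(x_2−6) = 2/7·p_1·(x_1−6).
Substituting into the budget: x_1* = 6 + 5/7·(M − 6·p_1 − 6·p_2)/p_1, and x_2* = 6 + 2/7·(…)/p_2.
Discretionary income = 172 − 6·8 − 6·5.8 = 89.2; x_2* = 6 + 2/7·89.2/5.8 = 10.3941.
At M' = 258: x_2* = 14.6305. Change: 14.6305 − 10.3941 = 4.2365.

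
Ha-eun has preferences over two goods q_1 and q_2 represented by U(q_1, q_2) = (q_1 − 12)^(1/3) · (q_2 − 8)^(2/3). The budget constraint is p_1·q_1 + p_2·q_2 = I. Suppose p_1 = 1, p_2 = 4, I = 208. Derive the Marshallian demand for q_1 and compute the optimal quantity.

q_1* = 66.6667

MRS = (1/2)·(q_2−8)/(q_1−12). Tangency with p_1/p_2 gives q_2−8 = 2·(p_1/p_2)·(q_1−12).
Substituting into the budget: q_1* = 12 + 1/3·(I − 12·p_1 − 8·p_2)/p_1, and q_2* = 8 + 2/3·(…)/p_2.
Discretionary income = 208 − 12·1 − 8·4 = 164; q_1* = 12 + 1/3·164/1 = 66.6667.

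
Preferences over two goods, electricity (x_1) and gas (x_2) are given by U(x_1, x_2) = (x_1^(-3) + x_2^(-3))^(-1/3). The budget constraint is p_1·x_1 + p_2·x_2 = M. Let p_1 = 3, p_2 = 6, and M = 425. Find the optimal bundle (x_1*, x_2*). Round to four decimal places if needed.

Substitute x_2 = (x_2/x_1)·x_1 into the budget: x_1* = M/(p_1 + p_2·(x_2/x_1)).
Numerically x_2/x_1 = 0.840896, so x_1* = 425/(3 + 6·0.840896) = 52.8254 and x_2* = 0.840896·52.8254 = 44.4207.

x_1* = 52.8254, x_2* = 44.4207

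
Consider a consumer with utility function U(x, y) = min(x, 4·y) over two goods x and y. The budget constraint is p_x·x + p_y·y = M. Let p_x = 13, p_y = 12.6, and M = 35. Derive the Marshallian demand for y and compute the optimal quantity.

y* = 0.5418

Leontief preferences: the optimum is at the kink where x/4 = y/1, i.e. y = (1/4)·x.
Budget: p_x·x + p_y·(1/4)·x = M, so (4·p_x + p_y)·x = 4·M.
Demand: x*(p_x,p_y,M) = 4·M/(4·p_x + p_y), y* = M/(4·p_x + p_y).
Here 4·13 + 12.6 = 64.6, giving y* = 0.5418.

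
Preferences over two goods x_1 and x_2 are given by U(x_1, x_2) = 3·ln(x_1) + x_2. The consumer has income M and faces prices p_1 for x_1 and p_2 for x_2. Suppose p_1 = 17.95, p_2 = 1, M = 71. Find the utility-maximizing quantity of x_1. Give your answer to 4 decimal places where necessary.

MU_x_1 = 3/x_1, MU_x_2 = 1. Tangency: 3/x_1 = p_1/p_2.
So x_1*(p_1,p_2) = 3·p_2/p_1, independent of income; and x_2* = (M − 3·p_2)/p_2.
At the given prices: x_1* = 3·1/17.95 = 0.1671.

x_1* = 0.1671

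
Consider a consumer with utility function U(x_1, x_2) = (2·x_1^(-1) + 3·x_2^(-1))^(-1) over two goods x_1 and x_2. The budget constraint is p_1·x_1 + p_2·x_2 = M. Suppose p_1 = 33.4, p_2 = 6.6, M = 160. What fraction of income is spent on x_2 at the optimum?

From the CES first-order condition, (2/3)·(x_2/x_1)^(2) = p_1/p_2.
Hence x_2/x_1 = ((3/2)·p_1/p_2)^(1/(2)), i.e. raised to the 0.5 power.
Substitute x_2 = (x_2/x_1)·x_1 into the budget: x_1* = M/(p_1 + p_2·(x_2/x_1)).
Numerically x_2/x_1 = 2.75516, so x_1* = 160/(33.4 + 6.6·2.75516) = 3.1017 and x_2* = 2.75516·3.1017 = 8.5458.
Expenditure on x_2: 6.6·8.5458 = 56.4021; share = 0.3525.

share on x_2 = 0.3525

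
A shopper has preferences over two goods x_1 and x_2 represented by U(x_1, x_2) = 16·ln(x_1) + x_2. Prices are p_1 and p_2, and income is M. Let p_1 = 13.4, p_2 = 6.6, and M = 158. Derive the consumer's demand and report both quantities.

x_1* = 7.8806, x_2* = 7.9394

MU_x_1 = 16/x_1, MU_x_2 = 1. Tangency: 16/x_1 = p_1/p_2.
So x_1*(p_1,p_2) = 16·p_2/p_1, independent of income; and x_2* = (M − 16·p_2)/p_2.
At the given prices: x_1* = 16·6.6/13.4 = 7.8806, and x_2* = 7.9394.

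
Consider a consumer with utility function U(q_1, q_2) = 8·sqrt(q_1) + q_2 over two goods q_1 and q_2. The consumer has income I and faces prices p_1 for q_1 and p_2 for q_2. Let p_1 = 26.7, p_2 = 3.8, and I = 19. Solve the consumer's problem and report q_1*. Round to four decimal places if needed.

Utility is quasi-linear in q_2; the FOC for q_1 is 4/√q_1 = p_1/p_2.
Thus q_1* = (4·p_2/p_1)² — independent of I — with the rest of income spent on q_2.
Plugging in: q_1* = (4·3.8/26.7)² = 0.3241.

q_1* = 0.3241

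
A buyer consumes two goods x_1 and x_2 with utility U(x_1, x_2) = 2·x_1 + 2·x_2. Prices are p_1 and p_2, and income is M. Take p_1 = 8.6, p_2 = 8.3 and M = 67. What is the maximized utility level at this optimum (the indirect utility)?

V = 16.1446

x_2 gives more utility per dollar, so spend all income on x_2: x_2* = M/p_2, x_1* = 0.
Numerically: x_1* = 0, x_2* = 8.0723.
Utility at the optimum: U(0, 8.0723) = 16.1446.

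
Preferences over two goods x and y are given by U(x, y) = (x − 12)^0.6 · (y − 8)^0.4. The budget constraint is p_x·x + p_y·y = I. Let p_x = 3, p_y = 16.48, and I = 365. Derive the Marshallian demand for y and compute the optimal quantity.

y* = 12.7854

This is Cobb-Douglas in (x−12, y−8): tangency gives 0.6·p_y·(y−8) = 0.4·p_x·(x−12).
After buying the subsistence bundle (12, 8), a share 0.6 of the remaining income goes to x: x* = 12 + 0.6·(I − 12p_x − 8p_y)/p_x.
Discretionary income = 365 − 12·3 − 8·16.48 = 197.16; y* = 8 + 0.4·197.16/16.48 = 12.7854.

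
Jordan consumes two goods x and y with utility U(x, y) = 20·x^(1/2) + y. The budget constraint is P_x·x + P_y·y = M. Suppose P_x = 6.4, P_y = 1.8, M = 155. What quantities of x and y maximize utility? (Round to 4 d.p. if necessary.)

x* = 7.9102, y* = 57.9861

MU_x = 10/√x, MU_y = 1. Tangency: 10/√x = P_x/P_y.
Thus x* = (10·P_y/P_x)² — independent of M — with the rest of income spent on y.
Plugging in: x* = (10·1.8/6.4)² = 7.9102, y* = 57.9861.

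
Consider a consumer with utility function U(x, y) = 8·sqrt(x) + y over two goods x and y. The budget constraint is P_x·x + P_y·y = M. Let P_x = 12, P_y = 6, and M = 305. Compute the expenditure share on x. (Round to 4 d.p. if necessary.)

Set MRS = P_x/P_y: 4·x^(−1/2) = P_x/P_y.
Solve: √x = 4·P_y/P_x, so x*(P_x,P_y) = (4·P_y/P_x)², and y* = (M − P_x·x*)/P_y.
Plugging in: x* = (4·6/12)² = 4, y* = 42.8333.
Expenditure on x: 12·4 = 48; share = 0.1574.

share on x = 0.1574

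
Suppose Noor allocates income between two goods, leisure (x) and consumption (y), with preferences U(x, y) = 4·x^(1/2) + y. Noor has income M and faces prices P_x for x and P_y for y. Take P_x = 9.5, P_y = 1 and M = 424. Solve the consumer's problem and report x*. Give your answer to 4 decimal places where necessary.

x* = 0.0443

MU_x = 2/√x, MU_y = 1. Tangency: 2/√x = P_x/P_y.
Thus x* = (2·P_y/P_x)² — independent of M — with the rest of income spent on y.
Plugging in: x* = (2·1/9.5)² = 0.0443.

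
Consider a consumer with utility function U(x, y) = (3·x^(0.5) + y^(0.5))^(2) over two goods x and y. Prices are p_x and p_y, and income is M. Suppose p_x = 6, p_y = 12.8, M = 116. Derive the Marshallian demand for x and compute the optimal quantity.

x* = 18.3762

MU_x ∝ 3·x^(-0.5), MU_y ∝ y^(-0.5), so MRS = 3·(y/x)^(0.5) = p_x/p_y.
Solve for the ratio: y/x = [(1/3)·p_x/p_y]^(2).
With the ratio pinned down, the budget gives x* = M/(p_x + p_y·(y/x)) and y* = (y/x)·x*.
Numerically y/x = 0.024414, so x* = 116/(6 + 12.8·0.024414) = 18.3762.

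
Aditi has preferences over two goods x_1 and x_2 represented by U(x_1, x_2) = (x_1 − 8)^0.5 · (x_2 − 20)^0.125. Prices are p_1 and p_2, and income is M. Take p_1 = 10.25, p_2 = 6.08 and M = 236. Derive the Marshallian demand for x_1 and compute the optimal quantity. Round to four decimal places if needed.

x_1* = 10.5288

MRS = 4·(x_2−20)/(x_1−8). Tangency with p_1/p_2 gives x_2−20 = (1/4)·(p_1/p_2)·(x_1−8).
After buying the subsistence bundle (8, 20), a share 0.8 of the remaining income goes to x_1: x_1* = 8 + 0.8·(M − 8p_1 − 20p_2)/p_1.
Discretionary income = 236 − 8·10.25 − 20·6.08 = 32.4; x_1* = 8 + 0.8·32.4/10.25 = 10.5288.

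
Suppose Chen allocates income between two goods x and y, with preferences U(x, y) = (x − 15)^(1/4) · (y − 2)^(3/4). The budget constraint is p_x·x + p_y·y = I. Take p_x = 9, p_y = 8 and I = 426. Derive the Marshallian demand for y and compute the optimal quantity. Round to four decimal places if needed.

MRS = (1/3)·(y−2)/(x−15). Tangency with p_x/p_y gives y−2 = 3·(p_x/p_y)·(x−15).
After buying the subsistence bundle (15, 2), a share 0.25 of the remaining income goes to x: x* = 15 + 0.25·(I − 15p_x − 2p_y)/p_x.
Discretionary income = 426 − 15·9 − 2·8 = 275; y* = 2 + 0.75·275/8 = 27.7812.

y* = 27.7812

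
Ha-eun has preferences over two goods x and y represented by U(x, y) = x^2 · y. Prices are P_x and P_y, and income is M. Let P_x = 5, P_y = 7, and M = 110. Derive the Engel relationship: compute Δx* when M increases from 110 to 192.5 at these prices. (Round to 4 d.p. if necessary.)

Δx* = 11

MU_x/MU_y = (2·y)/(x); tangency sets this equal to P_x/P_y.
So 2·P_y·y = P_x·x; combined with the budget, a share 2/3 of income goes to x.
Demand: x*(P_x,P_y,M) = 2/3·M/P_x and y* = 1/3·M/P_y.
At P_x=5, P_y=7, M=110: x* = 2/3·110/5 = 14.6667.
At M' = 192.5: x* = 25.6667. Change: 25.6667 − 14.6667 = 11.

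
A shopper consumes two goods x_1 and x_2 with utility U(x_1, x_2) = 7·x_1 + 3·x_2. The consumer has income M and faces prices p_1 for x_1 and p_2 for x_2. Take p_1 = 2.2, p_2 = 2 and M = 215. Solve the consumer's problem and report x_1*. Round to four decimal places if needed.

Numerically: x_1* = 97.7273, x_2* = 0.

x_1* = 97.7273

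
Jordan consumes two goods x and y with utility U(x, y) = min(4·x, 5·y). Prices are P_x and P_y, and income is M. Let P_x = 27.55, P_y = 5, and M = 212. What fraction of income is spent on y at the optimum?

share on y = 0.1268

Demand: x*(P_x,P_y,M) = 5·M/(5·P_x + 4·P_y), y* = 4·M/(5·P_x + 4·P_y).
Here 5·27.55 + 4·5 = 157.75, giving x* = 6.7195 and y* = 5.3756.
Expenditure on y: 5·5.3756 = 26.878; share = 0.1268.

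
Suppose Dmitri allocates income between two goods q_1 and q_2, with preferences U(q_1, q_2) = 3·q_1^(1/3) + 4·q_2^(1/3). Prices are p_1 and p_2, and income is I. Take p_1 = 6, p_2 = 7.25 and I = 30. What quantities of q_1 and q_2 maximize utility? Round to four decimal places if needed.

q_1* = 2.0828, q_2* = 2.4142

MRS = MU_q_1/MU_q_2 = (3/4)·(q_2/q_1)^(2/3). Set equal to p_1/p_2.
Hence q_2/q_1 = ((4/3)·p_1/p_2)^(1/(2/3)), i.e. raised to the 1.5 power.
With the ratio pinned down, the budget gives q_1* = I/(p_1 + p_2·(q_2/q_1)) and q_2* = (q_2/q_1)·q_1*.
Numerically q_2/q_1 = 1.159119, so q_1* = 30/(6 + 7.25·1.159119) = 2.0828 and q_2* = 1.159119·2.0828 = 2.4142.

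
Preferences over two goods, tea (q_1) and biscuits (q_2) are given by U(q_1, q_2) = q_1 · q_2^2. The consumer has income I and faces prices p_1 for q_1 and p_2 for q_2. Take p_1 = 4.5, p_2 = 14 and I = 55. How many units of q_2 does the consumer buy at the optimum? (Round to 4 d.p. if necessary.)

MU_q_1/MU_q_2 = (q_2)/(2·q_1); tangency sets this equal to p_1/p_2.
So p_2·q_2 = 2·p_1·q_1; combined with the budget, a share 1/3 of income goes to q_1.
Demand: q_1*(p_1,p_2,I) = 1/3·I/p_1 and q_2* = 2/3·I/p_2.
At p_1=4.5, p_2=14, I=55: q_2* = 2/3·55/14 = 2.619.

q_2* = 2.619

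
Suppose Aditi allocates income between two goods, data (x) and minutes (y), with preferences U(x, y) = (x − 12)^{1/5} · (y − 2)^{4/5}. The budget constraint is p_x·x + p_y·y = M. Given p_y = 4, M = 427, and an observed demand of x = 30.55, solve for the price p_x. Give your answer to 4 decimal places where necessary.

This is Cobb-Douglas in (x−12, y−2): tangency gives 0.2·p_y·(y−2) = 0.8·p_x·(x−12).
Substituting into the budget: x* = 12 + 0.2·(M − 12·p_x − 2·p_y)/p_x, and y* = 2 + 0.8·(…)/p_y.
Set x* = 30.55 in the demand function and solve for p_x: p_x = 4.

p_x = 4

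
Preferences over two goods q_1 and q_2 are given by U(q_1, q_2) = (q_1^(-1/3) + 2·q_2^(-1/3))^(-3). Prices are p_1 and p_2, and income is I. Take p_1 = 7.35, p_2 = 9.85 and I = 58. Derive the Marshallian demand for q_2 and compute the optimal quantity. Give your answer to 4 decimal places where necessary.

MU_q_1 ∝ q_1^(-4/3), MU_q_2 ∝ 2·q_2^(-4/3), so MRS = (1/2)·(q_2/q_1)^(4/3) = p_1/p_2.
Hence q_2/q_1 = (2·p_1/p_2)^(1/(4/3)), i.e. raised to the 0.75 power.
With the ratio pinned down, the budget gives q_1* = I/(p_1 + p_2·(q_2/q_1)) and q_2* = (q_2/q_1)·q_1*.
Numerically q_2/q_1 = 1.35024, so q_1* = 58/(7.35 + 9.85·1.35024) = 2.8087 and q_2* = 1.35024·2.8087 = 3.7925.

q_2* = 3.7925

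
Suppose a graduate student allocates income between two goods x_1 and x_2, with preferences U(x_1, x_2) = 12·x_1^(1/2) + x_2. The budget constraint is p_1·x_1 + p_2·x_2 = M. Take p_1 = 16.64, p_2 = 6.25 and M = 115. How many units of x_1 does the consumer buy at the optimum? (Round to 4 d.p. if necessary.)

x_1* = 5.0787

Set MRS = p_1/p_2: 6·x_1^(−1/2) = p_1/p_2.
Thus x_1* = (6·p_2/p_1)² — independent of M — with the rest of income spent on x_2.
Plugging in: x_1* = (6·6.25/16.64)² = 5.0787.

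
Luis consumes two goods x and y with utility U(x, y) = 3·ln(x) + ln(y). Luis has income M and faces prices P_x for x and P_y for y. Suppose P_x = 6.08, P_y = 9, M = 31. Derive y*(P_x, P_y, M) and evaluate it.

y* = 0.8611

MU_x/MU_y = (3·y)/(x); tangency sets this equal to P_x/P_y.
So 3·P_y·y = P_x·x; combined with the budget, a share 0.75 of income goes to x.
Demand: x*(P_x,P_y,M) = 0.75·M/P_x and y* = 0.25·M/P_y.
At P_x=6.08, P_y=9, M=31: y* = 0.25·31/9 = 0.8611.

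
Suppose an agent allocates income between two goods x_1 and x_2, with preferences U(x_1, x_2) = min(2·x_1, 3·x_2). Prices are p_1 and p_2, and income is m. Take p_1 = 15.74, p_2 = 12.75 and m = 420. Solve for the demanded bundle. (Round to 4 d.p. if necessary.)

x_1* = 17.3267, x_2* = 11.5512

Here 3·15.74 + 2·12.75 = 72.72, giving x_1* = 17.3267 and x_2* = 11.5512.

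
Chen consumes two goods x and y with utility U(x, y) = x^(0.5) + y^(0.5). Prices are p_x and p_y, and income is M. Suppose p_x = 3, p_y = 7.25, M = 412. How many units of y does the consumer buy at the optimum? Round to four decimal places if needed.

From the CES first-order condition, (y/x)^(0.5) = p_x/p_y.
Hence y/x = (p_x/p_y)^(1/(0.5)), i.e. raised to the 2 power.
With the ratio pinned down, the budget gives x* = M/(p_x + p_y·(y/x)) and y* = (y/x)·x*.
Numerically y/x = 0.171225, so x* = 412/(3 + 7.25·0.171225) = 97.1382 and y* = 0.171225·97.1382 = 16.6325.

y* = 16.6325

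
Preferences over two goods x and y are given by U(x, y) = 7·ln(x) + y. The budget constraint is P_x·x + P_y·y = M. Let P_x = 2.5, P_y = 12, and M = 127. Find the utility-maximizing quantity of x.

x* = 33.6

MU_x = 7/x, MU_y = 1. Tangency: 7/x = P_x/P_y.
So x*(P_x,P_y) = 7·P_y/P_x, independent of income; and y* = (M − 7·P_y)/P_y.
At the given prices: x* = 7·12/2.5 = 33.6.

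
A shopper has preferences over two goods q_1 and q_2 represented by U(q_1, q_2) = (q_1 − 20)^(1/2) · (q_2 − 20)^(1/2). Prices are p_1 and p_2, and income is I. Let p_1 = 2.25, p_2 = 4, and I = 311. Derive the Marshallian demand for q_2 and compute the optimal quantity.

This is Cobb-Douglas in (q_1−20, q_2−20): tangency gives 0.5·p_2·(q_2−20) = 0.5·p_1·(q_1−20).
After buying the subsistence bundle (20, 20), a share 0.5 of the remaining income goes to q_1: q_1* = 20 + 0.5·(I − 20p_1 − 20p_2)/p_1.
Discretionary income = 311 − 20·2.25 − 20·4 = 186; q_2* = 20 + 0.5·186/4 = 43.25.

q_2* = 43.25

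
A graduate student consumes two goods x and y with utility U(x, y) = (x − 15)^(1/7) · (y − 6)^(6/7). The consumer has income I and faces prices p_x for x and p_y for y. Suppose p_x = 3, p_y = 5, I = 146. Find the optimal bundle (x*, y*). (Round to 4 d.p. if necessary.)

x* = 18.381, y* = 18.1714

MRS = (1/6)·(y−6)/(x−15). Tangency with p_x/p_y gives y−6 = 6·(p_x/p_y)·(x−15).
After buying the subsistence bundle (15, 6), a share 1/7 of the remaining income goes to x: x* = 15 + 1/7·(I − 15p_x − 6p_y)/p_x.
Discretionary income = 146 − 15·3 − 6·5 = 71; x* = 15 + 1/7·71/3 = 18.381; y* = 6 + 6/7·71/5 = 18.1714.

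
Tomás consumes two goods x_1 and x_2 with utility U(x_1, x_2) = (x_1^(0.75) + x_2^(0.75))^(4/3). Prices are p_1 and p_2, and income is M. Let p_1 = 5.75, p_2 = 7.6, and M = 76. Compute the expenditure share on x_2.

From the CES first-order condition, (x_2/x_1)^(0.25) = p_1/p_2.
Hence x_2/x_1 = (p_1/p_2)^(1/(0.25)), i.e. raised to the 4 power.
Substitute x_2 = (x_2/x_1)·x_1 into the budget: x_1* = M/(p_1 + p_2·(x_2/x_1)).
Numerically x_2/x_1 = 0.327655, so x_1* = 76/(5.75 + 7.6·0.327655) = 9.2231 and x_2* = 0.327655·9.2231 = 3.022.
Expenditure on x_2: 7.6·3.022 = 22.9672; share = 0.3022.

share on x_2 = 0.3022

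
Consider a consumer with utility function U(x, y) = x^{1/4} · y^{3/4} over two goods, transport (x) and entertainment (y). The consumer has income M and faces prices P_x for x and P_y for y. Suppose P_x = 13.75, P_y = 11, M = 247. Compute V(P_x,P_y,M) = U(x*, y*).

MU_x/MU_y = (0.25·y)/(0.75·x); tangency sets this equal to P_x/P_y.
Rearranging, P_y·y = 3·P_x·x. Substituting into the budget gives P_x·x·(1 + 3) = M.
Demand: x*(P_x,P_y,M) = 0.25·M/P_x and y* = 0.75·M/P_y.
At P_x=13.75, P_y=11, M=247: x* = 0.25·247/13.75 = 4.4909, y* = 16.8409.
Utility at the optimum: U(4.4909, 16.8409) = 12.102.

V = 12.102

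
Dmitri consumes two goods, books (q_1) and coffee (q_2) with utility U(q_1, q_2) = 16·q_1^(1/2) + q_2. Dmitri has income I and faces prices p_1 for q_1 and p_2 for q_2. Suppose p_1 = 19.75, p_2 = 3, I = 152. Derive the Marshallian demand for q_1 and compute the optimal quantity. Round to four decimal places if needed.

q_1* = 1.4767

Utility is quasi-linear in q_2; the FOC for q_1 is 8/√q_1 = p_1/p_2.
Thus q_1* = (8·p_2/p_1)² — independent of I — with the rest of income spent on q_2.
Plugging in: q_1* = (8·3/19.75)² = 1.4767.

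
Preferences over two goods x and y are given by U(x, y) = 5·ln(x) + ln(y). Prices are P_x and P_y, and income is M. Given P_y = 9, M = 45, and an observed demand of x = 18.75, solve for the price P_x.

Tangency: MRS = 5·y/x = P_x/P_y.
So 5·P_y·y = P_x·x; combined with the budget, a share 5/6 of income goes to x.
Demand: x*(P_x,P_y,M) = 5/6·M/P_x and y* = 1/6·M/P_y.
Set x* = 18.75 in the demand function and solve for P_x: P_x = 2.

P_x = 2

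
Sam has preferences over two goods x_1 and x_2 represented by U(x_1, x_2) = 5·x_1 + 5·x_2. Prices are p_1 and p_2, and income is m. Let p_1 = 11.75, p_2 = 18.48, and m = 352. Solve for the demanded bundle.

x_1 gives more utility per dollar, so spend all income on x_1: x_1* = m/p_1, x_2* = 0.
Numerically: x_1* = 29.9574, x_2* = 0.

x_1* = 29.9574, x_2* = 0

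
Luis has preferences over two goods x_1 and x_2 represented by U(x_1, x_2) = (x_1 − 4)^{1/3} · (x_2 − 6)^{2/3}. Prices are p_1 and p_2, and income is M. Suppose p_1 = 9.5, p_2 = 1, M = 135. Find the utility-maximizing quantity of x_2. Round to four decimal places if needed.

Let x_1' = x_1−4, x_2' = x_2−6. MRS = (1/2)·x_2'/x_1' = p_1/p_2.
After buying the subsistence bundle (4, 6), a share 1/3 of the remaining income goes to x_1: x_1* = 4 + 1/3·(M − 4p_1 − 6p_2)/p_1.
Discretionary income = 135 − 4·9.5 − 6·1 = 91; x_2* = 6 + 2/3·91/1 = 66.6667.

x_2* = 66.6667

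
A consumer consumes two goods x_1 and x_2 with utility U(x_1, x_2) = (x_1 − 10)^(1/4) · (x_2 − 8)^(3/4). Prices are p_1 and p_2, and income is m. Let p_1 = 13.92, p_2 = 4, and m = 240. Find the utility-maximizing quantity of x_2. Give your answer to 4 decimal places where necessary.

Let x_1' = x_1−10, x_2' = x_2−8. MRS = (1/3)·x_2'/x_1' = p_1/p_2.
Substituting into the budget: x_1* = 10 + 0.25·(m − 10·p_1 − 8·p_2)/p_1, and x_2* = 8 + 0.75·(…)/p_2.
Discretionary income = 240 − 10·13.92 − 8·4 = 68.8; x_2* = 8 + 0.75·68.8/4 = 20.9.

x_2* = 20.9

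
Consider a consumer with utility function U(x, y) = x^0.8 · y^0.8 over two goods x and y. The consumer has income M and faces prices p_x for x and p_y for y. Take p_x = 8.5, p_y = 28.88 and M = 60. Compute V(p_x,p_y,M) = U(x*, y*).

V = 2.8274

The MRS is y/x. Set MRS = p_x/p_y.
Rearranging, p_y·y = p_x·x. Substituting into the budget gives p_x·x·(1 + 1) = M.
Demand: x*(p_x,p_y,M) = 0.5·M/p_x and y* = 0.5·M/p_y.
At p_x=8.5, p_y=28.88, M=60: x* = 0.5·60/8.5 = 3.5294, y* = 1.0388.
Utility at the optimum: U(3.5294, 1.0388) = 2.8274.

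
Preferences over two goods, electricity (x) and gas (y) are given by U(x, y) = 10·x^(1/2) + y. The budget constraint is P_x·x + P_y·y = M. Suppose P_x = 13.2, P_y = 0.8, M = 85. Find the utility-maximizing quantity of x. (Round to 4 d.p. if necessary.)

x* = 0.0918

Set MRS = P_x/P_y: 5·x^(−1/2) = P_x/P_y.
Thus x* = (5·P_y/P_x)² — independent of M — with the rest of income spent on y.
Plugging in: x* = (5·0.8/13.2)² = 0.0918.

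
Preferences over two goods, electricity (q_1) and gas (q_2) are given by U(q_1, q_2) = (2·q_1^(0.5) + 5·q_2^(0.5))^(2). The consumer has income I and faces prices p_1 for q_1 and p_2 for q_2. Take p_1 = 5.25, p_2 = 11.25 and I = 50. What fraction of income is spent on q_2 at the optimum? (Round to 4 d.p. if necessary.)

share on q_2 = 0.7447

MRS = MU_q_1/MU_q_2 = (2/5)·(q_2/q_1)^(0.5). Set equal to p_1/p_2.
Solve for the ratio: q_2/q_1 = [(5/2)·p_1/p_2]^(2).
Substitute q_2 = (q_2/q_1)·q_1 into the budget: q_1* = I/(p_1 + p_2·(q_2/q_1)).
Numerically q_2/q_1 = 1.361111, so q_1* = 50/(5.25 + 11.25·1.361111) = 2.4316 and q_2* = 1.361111·2.4316 = 3.3097.
Expenditure on q_2: 11.25·3.3097 = 37.234; share = 0.7447.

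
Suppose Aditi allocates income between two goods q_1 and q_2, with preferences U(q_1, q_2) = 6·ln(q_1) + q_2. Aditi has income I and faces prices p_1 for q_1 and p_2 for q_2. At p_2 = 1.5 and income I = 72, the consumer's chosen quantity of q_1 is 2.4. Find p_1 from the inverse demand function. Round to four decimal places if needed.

p_1 = 3.75

Set MRS = p_1/p_2: (6/q_1)/1 = p_1/p_2.
So q_1*(p_1,p_2) = 6·p_2/p_1, independent of income; and q_2* = (I − 6·p_2)/p_2.
Set q_1* = 2.4 in the demand function and solve for p_1: p_1 = 3.75.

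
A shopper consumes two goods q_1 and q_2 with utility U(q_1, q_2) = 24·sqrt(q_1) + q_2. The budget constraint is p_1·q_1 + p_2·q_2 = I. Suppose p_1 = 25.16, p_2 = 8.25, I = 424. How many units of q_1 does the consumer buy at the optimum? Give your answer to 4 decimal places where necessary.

q_1* = 15.4828

Set MRS = p_1/p_2: 12·q_1^(−1/2) = p_1/p_2.
Thus q_1* = (12·p_2/p_1)² — independent of I — with the rest of income spent on q_2.
Plugging in: q_1* = (12·8.25/25.16)² = 15.4828.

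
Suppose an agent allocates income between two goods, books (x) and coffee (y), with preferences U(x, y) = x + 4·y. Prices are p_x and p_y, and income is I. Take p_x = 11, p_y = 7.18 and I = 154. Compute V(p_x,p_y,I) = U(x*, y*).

Numerically: x* = 0, y* = 21.4485.
Utility at the optimum: U(0, 21.4485) = 85.7939.

V = 85.7939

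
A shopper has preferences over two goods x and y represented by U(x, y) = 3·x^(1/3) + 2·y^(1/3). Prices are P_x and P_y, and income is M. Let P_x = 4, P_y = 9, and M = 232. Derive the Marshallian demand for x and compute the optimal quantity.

x* = 42.5567

MU_x ∝ 3·x^(-2/3), MU_y ∝ 2·y^(-2/3), so MRS = (3/2)·(y/x)^(2/3) = P_x/P_y.
Solve for the ratio: y/x = [(2/3)·P_x/P_y]^(1.5).
With the ratio pinned down, the budget gives x* = M/(P_x + P_y·(y/x)) and y* = (y/x)·x*.
Numerically y/x = 0.161283, so x* = 232/(4 + 9·0.161283) = 42.5567.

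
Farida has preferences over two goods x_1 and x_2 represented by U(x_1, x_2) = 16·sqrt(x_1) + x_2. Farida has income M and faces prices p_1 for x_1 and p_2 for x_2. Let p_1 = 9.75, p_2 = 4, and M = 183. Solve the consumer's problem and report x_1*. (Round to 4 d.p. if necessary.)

x_1* = 10.7719

MU_x_1 = 8/√x_1, MU_x_2 = 1. Tangency: 8/√x_1 = p_1/p_2.
Thus x_1* = (8·p_2/p_1)² — independent of M — with the rest of income spent on x_2.
Plugging in: x_1* = (8·4/9.75)² = 10.7719.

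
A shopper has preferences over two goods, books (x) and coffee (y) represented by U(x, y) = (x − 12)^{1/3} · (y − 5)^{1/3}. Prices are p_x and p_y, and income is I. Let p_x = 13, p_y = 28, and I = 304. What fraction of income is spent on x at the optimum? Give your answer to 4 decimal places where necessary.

MRS = (y−5)/(x−12). Tangency with p_x/p_y gives y−5 = (p_x/p_y)·(x−12).
Substituting into the budget: x* = 12 + 0.5·(I − 12·p_x − 5·p_y)/p_x, and y* = 5 + 0.5·(…)/p_y.
Discretionary income = 304 − 12·13 − 5·28 = 8; x* = 12 + 0.5·8/13 = 12.3077; y* = 5 + 0.5·8/28 = 5.1429.
Expenditure on x: 13·12.3077 = 160; share = 0.5263.

share on x = 0.5263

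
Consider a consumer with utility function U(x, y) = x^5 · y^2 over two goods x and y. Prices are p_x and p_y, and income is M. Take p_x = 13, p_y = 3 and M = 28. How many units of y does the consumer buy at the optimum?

y* = 2.6667

MU_x/MU_y = (5·y)/(2·x); tangency sets this equal to p_x/p_y.
So 5·p_y·y = 2·p_x·x; combined with the budget, a share 5/7 of income goes to x.
Demand: x*(p_x,p_y,M) = 5/7·M/p_x and y* = 2/7·M/p_y.
At p_x=13, p_y=3, M=28: y* = 2/7·28/3 = 2.6667.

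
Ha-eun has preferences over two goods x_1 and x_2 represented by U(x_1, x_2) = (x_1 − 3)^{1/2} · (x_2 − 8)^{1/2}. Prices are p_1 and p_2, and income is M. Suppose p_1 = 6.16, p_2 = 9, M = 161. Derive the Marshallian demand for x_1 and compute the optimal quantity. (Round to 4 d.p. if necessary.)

This is Cobb-Douglas in (x_1−3, x_2−8): tangency gives 0.5·p_2·(x_2−8) = 0.5·p_1·(x_1−3).
After buying the subsistence bundle (3, 8), a share 0.5 of the remaining income goes to x_1: x_1* = 3 + 0.5·(M − 3p_1 − 8p_2)/p_1.
Discretionary income = 161 − 3·6.16 − 8·9 = 70.52; x_1* = 3 + 0.5·70.52/6.16 = 8.724.

x_1* = 8.724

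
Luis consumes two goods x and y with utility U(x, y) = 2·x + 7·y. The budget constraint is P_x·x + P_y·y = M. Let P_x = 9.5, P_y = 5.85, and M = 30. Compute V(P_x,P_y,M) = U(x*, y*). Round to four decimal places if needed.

Linear utility — the consumer picks whichever good has higher MU/price: 2/9.5 = 0.2105 vs 7/5.85 = 1.1966.
y gives more utility per dollar, so spend all income on y: y* = M/P_y, x* = 0.
Numerically: x* = 0, y* = 5.1282.
Utility at the optimum: U(0, 5.1282) = 35.8974.

V = 35.8974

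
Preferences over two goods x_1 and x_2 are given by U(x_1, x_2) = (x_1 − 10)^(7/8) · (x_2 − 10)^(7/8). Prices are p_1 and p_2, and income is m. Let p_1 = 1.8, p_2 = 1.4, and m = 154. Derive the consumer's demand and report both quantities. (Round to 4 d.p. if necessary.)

MRS = (x_2−10)/(x_1−10). Tangency with p_1/p_2 gives x_2−10 = (p_1/p_2)·(x_1−10).
Substituting into the budget: x_1* = 10 + 0.5·(m − 10·p_1 − 10·p_2)/p_1, and x_2* = 10 + 0.5·(…)/p_2.
Discretionary income = 154 − 10·1.8 − 10·1.4 = 122; x_1* = 10 + 0.5·122/1.8 = 43.8889; x_2* = 10 + 0.5·122/1.4 = 53.5714.

x_1* = 43.8889, x_2* = 53.5714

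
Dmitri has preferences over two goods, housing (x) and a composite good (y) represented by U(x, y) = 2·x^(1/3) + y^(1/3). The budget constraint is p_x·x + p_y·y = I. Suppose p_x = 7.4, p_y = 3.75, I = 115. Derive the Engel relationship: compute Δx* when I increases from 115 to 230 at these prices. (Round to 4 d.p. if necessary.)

Δx* = 10.3835

MRS = MU_x/MU_y = 2·(y/x)^(2/3). Set equal to p_x/p_y.
Hence y/x = ((1/2)·p_x/p_y)^(1/(2/3)), i.e. raised to the 1.5 power.
Substitute y = (y/x)·x into the budget: x* = I/(p_x + p_y·(y/x)).
Numerically y/x = 0.980067, so x* = 115/(7.4 + 3.75·0.980067) = 10.3835.
At I' = 230: x* = 20.767. Change: 20.767 − 10.3835 = 10.3835.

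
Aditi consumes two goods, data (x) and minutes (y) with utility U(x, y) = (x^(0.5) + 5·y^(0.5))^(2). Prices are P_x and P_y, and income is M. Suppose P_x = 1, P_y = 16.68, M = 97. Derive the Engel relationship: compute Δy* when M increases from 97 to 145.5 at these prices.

Δy* = 1.744

MRS = MU_x/MU_y = (1/5)·(y/x)^(0.5). Set equal to P_x/P_y.
Hence y/x = (5·P_x/P_y)^(1/(0.5)), i.e. raised to the 2 power.
Substitute y = (y/x)·x into the budget: x* = M/(P_x + P_y·(y/x)).
Numerically y/x = 0.089856, so x* = 97/(1 + 16.68·0.089856) = 38.8186 and y* = 0.089856·38.8186 = 3.4881.
At M' = 145.5: y* = 5.2321. Change: 5.2321 − 3.4881 = 1.744.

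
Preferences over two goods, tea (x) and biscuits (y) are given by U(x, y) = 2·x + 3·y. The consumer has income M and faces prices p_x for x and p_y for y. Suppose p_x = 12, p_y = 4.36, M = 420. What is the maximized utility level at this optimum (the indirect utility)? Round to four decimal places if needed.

V = 288.9908

Linear utility — the consumer picks whichever good has higher MU/price: 2/12 = 0.1667 vs 3/4.36 = 0.6881.
y gives more utility per dollar, so spend all income on y: y* = M/p_y, x* = 0.
Numerically: x* = 0, y* = 96.3303.
Utility at the optimum: U(0, 96.3303) = 288.9908.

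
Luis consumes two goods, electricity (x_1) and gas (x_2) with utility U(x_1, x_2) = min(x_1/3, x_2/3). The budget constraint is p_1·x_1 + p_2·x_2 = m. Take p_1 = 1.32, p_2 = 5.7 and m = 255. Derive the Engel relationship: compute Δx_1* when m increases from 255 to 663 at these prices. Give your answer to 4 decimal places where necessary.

Δx_1* = 58.1197

Leontief preferences: the optimum is at the kink where x_1/3 = x_2/3, i.e. x_2 = x_1.
Budget: p_1·x_1 + p_2·x_1 = m, so (3·p_1 + 3·p_2)·x_1 = 3·m.
Demand: x_1*(p_1,p_2,m) = 3·m/(3·p_1 + 3·p_2), x_2* = 3·m/(3·p_1 + 3·p_2).
Here 3·1.32 + 3·5.7 = 21.06, giving x_1* = 36.3248.
At m' = 663: x_1* = 94.4444. Change: 94.4444 − 36.3248 = 58.1197.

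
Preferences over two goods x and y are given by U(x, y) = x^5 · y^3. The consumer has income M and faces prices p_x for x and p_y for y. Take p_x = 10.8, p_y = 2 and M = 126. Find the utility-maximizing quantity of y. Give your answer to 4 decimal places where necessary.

y* = 23.625

The MRS is (5/3)·y/x. Set MRS = p_x/p_y.
So 5·p_y·y = 3·p_x·x; combined with the budget, a share 0.625 of income goes to x.
Demand: x*(p_x,p_y,M) = 0.625·M/p_x and y* = 0.375·M/p_y.
At p_x=10.8, p_y=2, M=126: y* = 0.375·126/2 = 23.625.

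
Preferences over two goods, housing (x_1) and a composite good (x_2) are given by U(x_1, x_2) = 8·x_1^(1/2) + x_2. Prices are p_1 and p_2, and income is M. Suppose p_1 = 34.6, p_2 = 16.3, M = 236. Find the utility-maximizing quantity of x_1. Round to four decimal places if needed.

Plugging in: x_1* = (4·16.3/34.6)² = 3.5509.

x_1* = 3.5509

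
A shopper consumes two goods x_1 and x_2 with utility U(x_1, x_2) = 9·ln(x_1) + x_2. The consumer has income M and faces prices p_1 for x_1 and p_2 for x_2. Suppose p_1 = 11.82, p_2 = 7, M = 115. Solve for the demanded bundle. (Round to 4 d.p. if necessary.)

At the given prices: x_1* = 9·7/11.82 = 5.3299, and x_2* = 7.4286.

x_1* = 5.3299, x_2* = 7.4286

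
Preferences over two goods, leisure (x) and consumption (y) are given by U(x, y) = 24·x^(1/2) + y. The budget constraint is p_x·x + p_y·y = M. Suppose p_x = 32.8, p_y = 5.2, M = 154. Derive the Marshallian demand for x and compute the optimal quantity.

x* = 3.6193

Utility is quasi-linear in y; the FOC for x is 12/√x = p_x/p_y.
Thus x* = (12·p_y/p_x)² — independent of M — with the rest of income spent on y.
Plugging in: x* = (12·5.2/32.8)² = 3.6193.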